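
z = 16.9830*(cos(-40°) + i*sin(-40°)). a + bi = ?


a = 16.9830*cos(-40°) = 16.9830*0.76604 = 13.0097
b = 16.9830*sin(-40°) = 16.9830*(-0.64279) = -10.9165

13.0097 - 10.9165i


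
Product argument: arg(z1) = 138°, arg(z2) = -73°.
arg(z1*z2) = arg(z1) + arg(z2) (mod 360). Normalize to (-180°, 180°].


arg(z1*z2) = 138° - 73° = 65°
Normalized to (-180°, 180°]: 65°

65°


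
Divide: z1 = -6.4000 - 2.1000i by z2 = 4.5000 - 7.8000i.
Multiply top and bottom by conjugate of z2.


Conjugate of z2 = 4.5000 + 7.8000i
Numerator: (-6.4000 - 2.1000i)(4.5000 + 7.8000i) = -12.4200 - 59.3700i
Denominator: 4.5^2 + (-7.8)^2 = 81.09
Result = (-12.4200 - 59.3700i)/81.09

-0.1532 - 0.7321i


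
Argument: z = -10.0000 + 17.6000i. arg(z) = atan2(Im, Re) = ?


Re = -10, Im = 17.6
arg = atan2(17.6, -10) = 119.6045 degrees

arg(z) = 119.6045 degrees


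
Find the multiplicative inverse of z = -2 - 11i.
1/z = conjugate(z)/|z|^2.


|z|^2 = 4+121 = 125
1/z = (-2 + 11i)/125

1/z = -0.0160 + 0.0880i


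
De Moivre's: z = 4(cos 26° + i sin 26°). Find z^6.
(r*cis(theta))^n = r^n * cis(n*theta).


r^6 = 4^6 = 4096
n*theta = 6*26° = 156° = 156° (mod 360)
a = 4096*cos(156°) = -3741.8822
b = 4096*sin(156°) = 1665.9933

4096 cis(156°) = -3741.8822 + 1665.9933i


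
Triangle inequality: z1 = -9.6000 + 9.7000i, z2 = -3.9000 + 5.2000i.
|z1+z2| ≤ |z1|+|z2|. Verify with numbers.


|z1| = sqrt((-9.6)^2 + 9.7^2) = sqrt(186.25) = 13.6473
|z2| = sqrt((-3.9)^2 + 5.2^2) = sqrt(42.25) = 6.5000
z1+z2 = -13.5000 + 14.9000i
|z1+z2| = sqrt(404.26) = 20.1062
|z1|+|z2| = 13.6473 + 6.5000 = 20.1473

|z1+z2| = 20.1062 ≤ |z1|+|z2| = 20.1473 (verified)


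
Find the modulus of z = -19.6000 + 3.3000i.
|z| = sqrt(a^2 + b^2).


|z| = sqrt((-19.6)^2 + 3.3^2) = sqrt(384.16 + 10.89) = sqrt(395.05) = 19.8759

|z| = 19.8759


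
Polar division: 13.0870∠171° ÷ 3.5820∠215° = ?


r = 13.0870 / 3.5820 = 3.6535
theta = 171° - 215° = -44° = 316° (mod 360)

3.6535 cis(316°)


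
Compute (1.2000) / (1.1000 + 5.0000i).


Conjugate of z2 = 1.1000 - 5.0000i
Numerator: (1.2000)(1.1000 - 5.0000i) = 1.3200 - 6.0000i
Denominator: 1.1^2 + 5^2 = 26.21
Result = (1.3200 - 6.0000i)/26.21

0.0504 - 0.2289i


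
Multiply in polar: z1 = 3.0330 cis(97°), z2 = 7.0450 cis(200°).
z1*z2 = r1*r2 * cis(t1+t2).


r = 3.0330 * 7.0450 = 21.3675
theta = 97° + 200° = 297° = 297° (mod 360)

21.3675 cis(297°)


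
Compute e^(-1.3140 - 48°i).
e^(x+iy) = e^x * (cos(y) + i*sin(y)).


e^-1.3140 = 0.2687
cos(-48°) = 0.6691
sin(-48°) = -0.7431
Real = 0.2687*0.6691 = 0.1798
Imag = 0.2687*(-0.7431) = -0.1997

0.1798 - 0.1997i


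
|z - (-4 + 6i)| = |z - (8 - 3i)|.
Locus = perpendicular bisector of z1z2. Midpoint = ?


Equal distances means the locus is the perpendicular bisector of z1 and z2.
Midpoint = ((-4+8)/2, (6+(-3))/2) = (2.0000, 1.5000)

Perpendicular bisector through (2.0000, 1.5000)


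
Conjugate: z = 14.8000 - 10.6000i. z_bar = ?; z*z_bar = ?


z_bar = 14.8000 + 10.6000i
z*z_bar = 14.8^2 + (-10.6)^2 = 219.04 + 112.36 = 331.4

z_bar = 14.8000 + 10.6000i, z*z_bar = 331.4


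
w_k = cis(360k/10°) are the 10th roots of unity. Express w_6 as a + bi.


Angle = 360*6/10 = 216°
a = cos(216°) = -0.8090
b = sin(216°) = -0.5878

-0.8090 - 0.5878i


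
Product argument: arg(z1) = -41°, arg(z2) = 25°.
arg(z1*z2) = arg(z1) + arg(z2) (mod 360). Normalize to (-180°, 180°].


arg(z1*z2) = -41° + 25° = -16°
Normalized to (-180°, 180°]: -16°

-16°


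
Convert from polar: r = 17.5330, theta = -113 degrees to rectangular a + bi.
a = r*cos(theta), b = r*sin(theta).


a = 17.5330*cos(-113°) = 17.5330*(-0.39073) = -6.8507
b = 17.5330*sin(-113°) = 17.5330*(-0.920505) = -16.1392

-6.8507 - 16.1392i


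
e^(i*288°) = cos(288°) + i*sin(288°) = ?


cos(288°) = 0.3090
sin(288°) = -0.9511

e^(i*288°) = 0.3090 - 0.9511i


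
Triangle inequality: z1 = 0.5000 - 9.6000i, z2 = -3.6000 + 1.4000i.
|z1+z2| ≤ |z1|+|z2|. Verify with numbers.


|z1| = sqrt(0.5^2 + (-9.6)^2) = sqrt(92.41) = 9.6130
|z2| = sqrt((-3.6)^2 + 1.4^2) = sqrt(14.92) = 3.8626
z1+z2 = -3.1000 - 8.2000i
|z1+z2| = sqrt(76.85) = 8.7664
|z1|+|z2| = 9.6130 + 3.8626 = 13.4756

|z1+z2| = 8.7664 ≤ |z1|+|z2| = 13.4756 (verified)


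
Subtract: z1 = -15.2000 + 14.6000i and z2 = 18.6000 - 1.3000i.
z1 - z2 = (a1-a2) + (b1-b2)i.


Real: -15.2 - 18.6 = -33.8
Imag: 14.6 + 1.3 = 15.9

-33.8000 + 15.9000i


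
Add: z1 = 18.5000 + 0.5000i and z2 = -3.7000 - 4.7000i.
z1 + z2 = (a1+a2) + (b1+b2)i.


Real: 18.5 - 3.7 = 14.8
Imag: 0.5 - 4.7 = -4.2

14.8000 - 4.2000i


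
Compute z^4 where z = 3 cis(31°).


r^4 = 3^4 = 81
n*theta = 4*31° = 124° = 124° (mod 360)
a = 81*cos(124°) = -45.2946
b = 81*sin(124°) = 67.1520

81 cis(124°) = -45.2946 + 67.1520i


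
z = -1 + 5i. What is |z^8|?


|z| = sqrt(1+25) = sqrt(26) = 5.0990
|z^8| = |z|^8 = (sqrt(26))^8 = 26^4 = 456976

|z^8| = 456976


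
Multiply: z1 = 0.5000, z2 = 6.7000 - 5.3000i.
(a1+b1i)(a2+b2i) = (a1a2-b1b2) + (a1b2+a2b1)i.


Real = 0.5*6.7 - 0*(-5.3) = 3.35 - 0 = 3.35
Imag = 0.5*(-5.3) + 6.7*0 = -2.65 + 0 = -2.65

3.3500 - 2.6500i


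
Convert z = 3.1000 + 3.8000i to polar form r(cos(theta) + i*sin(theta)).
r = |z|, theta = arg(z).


r = sqrt(9.61+14.44) = sqrt(24.05) = 4.9041
theta = atan2(3.8, 3.1) = 50.7928 degrees

r = 4.9041, theta = 50.7928 degrees


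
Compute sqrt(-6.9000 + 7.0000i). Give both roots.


|z| = sqrt(47.61+49) = 9.8290
sqrt((|z|+a)/2) = sqrt((9.8290+(-6.9))/2) = sqrt(1.4645) = 1.2102
sqrt((|z|-a)/2) = sqrt((9.8290-(-6.9))/2) = sqrt(8.3645) = 2.8921

±(1.2102 + 2.8921i) i.e. 1.2102 + 2.8921i and -1.2102 - 2.8921i


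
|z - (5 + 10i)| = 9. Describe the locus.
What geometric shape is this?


|z - z0| = r is a circle with center z0 and radius r.
Center = (5, 10), radius = 9

Circle with center (5, 10) and radius 9


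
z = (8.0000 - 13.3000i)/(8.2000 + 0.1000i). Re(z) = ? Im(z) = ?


Multiply by conjugate: (8.0000 - 13.3000i)(8.2000 - 0.1000i) / (8.2^2 + 0.1^2)
Numerator real = 8*8.2 - (13.3)*0.1 = 64.27
Numerator imag = -13.3*8.2 - 8*0.1 = -109.86
Denominator = 67.25
Re(z) = 64.27/67.25 = 0.9557
Im(z) = -109.86/67.25 = -1.6336

Re(z) = 0.9557, Im(z) = -1.6336


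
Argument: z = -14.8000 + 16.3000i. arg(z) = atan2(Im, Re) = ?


Re = -14.8, Im = 16.3
arg = atan2(16.3, -14.8) = 132.2387 degrees

arg(z) = 132.2387 degrees


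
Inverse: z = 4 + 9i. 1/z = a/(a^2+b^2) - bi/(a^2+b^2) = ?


|z|^2 = 16+81 = 97
1/z = (4 - 9i)/97

1/z = 0.0412 - 0.0928i


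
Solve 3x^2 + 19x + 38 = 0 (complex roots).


disc = 19^2 - 4*3*38 = 361 - 456 = -95
sqrt(|disc|) = sqrt(95) = 9.7468
Real part = -19/(2*3) = -3.1667
Imag part = 9.7468/(2*3) = 1.6245

-3.1667 ± 1.6245i


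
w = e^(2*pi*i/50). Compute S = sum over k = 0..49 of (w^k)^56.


The roots are w_k = w^k with w = e^(2*pi*i/50), and (w^k)^56 = (w^56)^k.
So S = 1 + u + u^2 + ... + u^(49) with u = w^56.
56 = 1*50 + 6, so 56 is not a multiple of 50: u = (w^50)^1 * w^6 = w^6 ≠ 1 (w is a primitive 50th root), while u^50 = (w^50)^56 = 1.
Geometric series: S = (1 - u^50)/(1 - u) = (1 - 1)/(1 - u) = 0

S = 0


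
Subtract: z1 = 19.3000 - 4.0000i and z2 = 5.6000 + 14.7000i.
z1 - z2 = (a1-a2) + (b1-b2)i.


Real: 19.3 - 5.6 = 13.7
Imag: -4 - 14.7 = -18.7

13.7000 - 18.7000i


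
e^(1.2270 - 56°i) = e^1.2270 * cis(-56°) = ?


e^1.2270 = 3.4110
cos(-56°) = 0.5592
sin(-56°) = -0.829038
Real = 3.4110*0.5592 = 1.9074
Imag = 3.4110*(-0.829038) = -2.8278

1.9074 - 2.8278i


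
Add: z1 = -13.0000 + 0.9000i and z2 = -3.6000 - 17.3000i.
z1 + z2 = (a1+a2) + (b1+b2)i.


Real: -13 - 3.6 = -16.6
Imag: 0.9 - 17.3 = -16.4

-16.6000 - 16.4000i


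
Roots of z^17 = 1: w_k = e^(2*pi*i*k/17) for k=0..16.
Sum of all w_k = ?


The sum of all 17th roots of unity is 0.
Geometric series: (1 - w^17)/(1 - w) = (1-1)/(1-w) = 0 since w^17 = 1, w ≠ 1.
Alternatively: coefficient of z^16 in z^17 - 1 is 0.

0


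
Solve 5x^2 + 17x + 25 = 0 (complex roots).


disc = 17^2 - 4*5*25 = 289 - 500 = -211
sqrt(|disc|) = sqrt(211) = 14.5258
Real part = -17/(2*5) = -1.7000
Imag part = 14.5258/(2*5) = 1.4526

-1.7000 ± 1.4526i


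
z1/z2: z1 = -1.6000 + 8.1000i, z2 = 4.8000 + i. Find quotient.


Conjugate of z2 = 4.8000 - i
Numerator: (-1.6000 + 8.1000i)(4.8000 - i) = 0.4200 + 40.4800i
Denominator: 4.8^2 + 1^2 = 24.04
Result = (0.4200 + 40.4800i)/24.04

0.0175 + 1.6839i


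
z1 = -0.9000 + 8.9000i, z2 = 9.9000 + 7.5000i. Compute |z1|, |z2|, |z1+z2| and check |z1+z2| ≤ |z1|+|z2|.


|z1| = sqrt((-0.9)^2 + 8.9^2) = sqrt(80.02) = 8.9454
|z2| = sqrt(9.9^2 + 7.5^2) = sqrt(154.26) = 12.4201
z1+z2 = 9.0000 + 16.4000i
|z1+z2| = sqrt(349.96) = 18.7072
|z1|+|z2| = 8.9454 + 12.4201 = 21.3655

|z1+z2| = 18.7072 ≤ |z1|+|z2| = 21.3655 (verified)


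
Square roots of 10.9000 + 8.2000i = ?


|z| = sqrt(118.81+67.24) = 13.6400
sqrt((|z|+a)/2) = sqrt((13.6400+10.9)/2) = sqrt(12.2700) = 3.5029
sqrt((|z|-a)/2) = sqrt((13.6400-10.9)/2) = sqrt(1.3700) = 1.1705

±(3.5029 + 1.1705i) i.e. 3.5029 + 1.1705i and -3.5029 - 1.1705i


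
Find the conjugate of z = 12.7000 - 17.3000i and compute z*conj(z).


z_bar = 12.7000 + 17.3000i
z*z_bar = 12.7^2 + (-17.3)^2 = 161.29 + 299.29 = 460.58

z_bar = 12.7000 + 17.3000i, z*z_bar = 460.58


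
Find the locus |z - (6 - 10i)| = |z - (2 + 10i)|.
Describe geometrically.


Equal distances means the locus is the perpendicular bisector of z1 and z2.
Midpoint = ((6+2)/2, (-10+10)/2) = (4.0000, 0)

Perpendicular bisector through (4.0000, 0)


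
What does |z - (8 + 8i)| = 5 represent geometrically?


|z - z0| = r is a circle with center z0 and radius r.
Center = (8, 8), radius = 5

Circle with center (8, 8) and radius 5


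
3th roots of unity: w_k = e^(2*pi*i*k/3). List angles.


The 3th roots of unity are cis(360k/3°) for k=0..2
Angle step = 360/3 = 120°
Primitive root: cis(120°)
Primitive root = -0.5000 + 0.8660i

3 roots at angles: 0°, 120°, 240°


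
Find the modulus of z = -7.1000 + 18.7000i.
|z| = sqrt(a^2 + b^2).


|z| = sqrt((-7.1)^2 + 18.7^2) = sqrt(50.41 + 349.69) = sqrt(400.1) = 20.0025

|z| = 20.0025


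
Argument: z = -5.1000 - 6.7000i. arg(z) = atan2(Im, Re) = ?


Re = -5.1, Im = -6.7
arg = atan2(-6.7, -5.1) = -127.2782 degrees

arg(z) = -127.2782 degrees


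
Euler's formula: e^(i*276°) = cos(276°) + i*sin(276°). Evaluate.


cos(276°) = 0.1045
sin(276°) = -0.9945

e^(i*276°) = 0.1045 - 0.9945i


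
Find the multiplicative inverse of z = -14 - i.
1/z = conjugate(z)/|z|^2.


|z|^2 = 196+1 = 197
1/z = (-14 + 1i)/197

1/z = -0.0711 + 0.0051i


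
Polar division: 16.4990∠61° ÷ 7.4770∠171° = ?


r = 16.4990 / 7.4770 = 2.2066
theta = 61° - 171° = -110° = 250° (mod 360)

2.2066 cis(250°)


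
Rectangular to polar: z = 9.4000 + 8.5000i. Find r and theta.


r = sqrt(88.36+72.25) = sqrt(160.61) = 12.6732
theta = atan2(8.5, 9.4) = 42.1216 degrees

r = 12.6732, theta = 42.1216 degrees


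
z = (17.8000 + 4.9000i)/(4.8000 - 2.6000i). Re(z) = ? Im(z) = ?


Multiply by conjugate: (17.8000 + 4.9000i)(4.8000 + 2.6000i) / (4.8^2 + (-2.6)^2)
Numerator real = 17.8*4.8 + 4.9*(-2.6) = 72.7
Numerator imag = 4.9*4.8 - 17.8*(-2.6) = 69.8
Denominator = 29.8
Re(z) = 72.7/29.8 = 2.4396
Im(z) = 69.8/29.8 = 2.3423

Re(z) = 2.4396, Im(z) = 2.3423


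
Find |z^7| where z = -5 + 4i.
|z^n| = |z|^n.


|z| = sqrt(25+16) = sqrt(41) = 6.4031
|z^7| = |z|^7 = (sqrt(41))^7 = 41^3 * sqrt(41) = 68921*sqrt(41)

|z^7| = 68921*sqrt(41) ≈ 441309.7256


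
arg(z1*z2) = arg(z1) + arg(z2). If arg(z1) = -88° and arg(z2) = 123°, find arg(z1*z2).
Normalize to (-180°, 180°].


arg(z1*z2) = -88° + 123° = 35°
Normalized to (-180°, 180°]: 35°

35°


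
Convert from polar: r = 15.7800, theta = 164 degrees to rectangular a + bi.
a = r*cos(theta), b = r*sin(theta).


a = 15.7800*cos(164°) = 15.7800*(-0.96126) = -15.1687
b = 15.7800*sin(164°) = 15.7800*0.27564 = 4.3496

-15.1687 + 4.3496i


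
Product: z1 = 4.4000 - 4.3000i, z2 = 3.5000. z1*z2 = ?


Real = 4.4*3.5 - (-4.3)*0 = 15.4 - 0 = 15.4
Imag = 4.4*0 + 3.5*(-4.3) = 0 - (15.05) = -15.05

15.4000 - 15.0500i


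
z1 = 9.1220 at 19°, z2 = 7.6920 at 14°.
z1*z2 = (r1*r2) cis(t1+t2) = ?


r = 9.1220 * 7.6920 = 70.1664
theta = 19° + 14° = 33° = 33° (mod 360)

70.1664 cis(33°)


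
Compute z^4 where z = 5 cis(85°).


r^4 = 5^4 = 625
n*theta = 4*85° = 340° = 340° (mod 360)
a = 625*cos(340°) = 587.3079
b = 625*sin(340°) = -213.7626

625 cis(340°) = 587.3079 - 213.7626i


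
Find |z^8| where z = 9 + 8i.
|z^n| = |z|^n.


|z| = sqrt(81+64) = sqrt(145) = 12.0416
|z^8| = |z|^8 = (sqrt(145))^8 = 145^4 = 442050625

|z^8| = 442050625


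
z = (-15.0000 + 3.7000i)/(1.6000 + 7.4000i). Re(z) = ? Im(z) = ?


Multiply by conjugate: (-15.0000 + 3.7000i)(1.6000 - 7.4000i) / (1.6^2 + 7.4^2)
Numerator real = -15*1.6 + 3.7*7.4 = 3.38
Numerator imag = 3.7*1.6 - (-15)*7.4 = 116.92
Denominator = 57.32
Re(z) = 3.38/57.32 = 0.0590
Im(z) = 116.92/57.32 = 2.0398

Re(z) = 0.0590, Im(z) = 2.0398


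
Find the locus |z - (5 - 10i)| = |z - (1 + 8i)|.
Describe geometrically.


Equal distances means the locus is the perpendicular bisector of z1 and z2.
Midpoint = ((5+1)/2, (-10+8)/2) = (3.0000, -1.0000)

Perpendicular bisector through (3.0000, -1.0000)


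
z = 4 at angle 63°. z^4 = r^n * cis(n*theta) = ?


r^4 = 4^4 = 256
n*theta = 4*63° = 252° = 252° (mod 360)
a = 256*cos(252°) = -79.1084
b = 256*sin(252°) = -243.4705

256 cis(252°) = -79.1084 - 243.4705i


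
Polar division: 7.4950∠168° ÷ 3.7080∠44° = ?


r = 7.4950 / 3.7080 = 2.0213
theta = 168° - 44° = 124° = 124° (mod 360)

2.0213 cis(124°)


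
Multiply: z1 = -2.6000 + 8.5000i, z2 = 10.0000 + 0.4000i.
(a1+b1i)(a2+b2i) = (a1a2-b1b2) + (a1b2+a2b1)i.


Real = -2.6*10 - 8.5*0.4 = -26 - 3.4 = -29.4
Imag = -2.6*0.4 + 10*8.5 = -1.04 + 85 = 83.96

-29.4000 + 83.9600i


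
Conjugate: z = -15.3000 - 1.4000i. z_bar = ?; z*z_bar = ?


z_bar = -15.3000 + 1.4000i
z*z_bar = (-15.3)^2 + (-1.4)^2 = 234.09 + 1.96 = 236.05

z_bar = -15.3000 + 1.4000i, z*z_bar = 236.05


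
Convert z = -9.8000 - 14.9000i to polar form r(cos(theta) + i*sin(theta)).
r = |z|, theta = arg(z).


r = sqrt(96.04+222.01) = sqrt(318.05) = 17.8340
theta = atan2(-14.9, -9.8) = -123.3336 degrees

r = 17.8340, theta = -123.3336 degrees


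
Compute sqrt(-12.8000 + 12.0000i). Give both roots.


|z| = sqrt(163.84+144) = 17.5454
sqrt((|z|+a)/2) = sqrt((17.5454+(-12.8))/2) = sqrt(2.3727) = 1.5404
sqrt((|z|-a)/2) = sqrt((17.5454-(-12.8))/2) = sqrt(15.1727) = 3.8952

±(1.5404 + 3.8952i) i.e. 1.5404 + 3.8952i and -1.5404 - 3.8952i


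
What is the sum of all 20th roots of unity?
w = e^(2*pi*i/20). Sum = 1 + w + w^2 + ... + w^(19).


The sum of all 20th roots of unity is 0.
Geometric series: (1 - w^20)/(1 - w) = (1-1)/(1-w) = 0 since w^20 = 1, w ≠ 1.
Alternatively: coefficient of z^19 in z^20 - 1 is 0.

0


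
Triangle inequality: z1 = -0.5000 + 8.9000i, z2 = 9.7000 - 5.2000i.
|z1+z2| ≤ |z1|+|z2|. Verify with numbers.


|z1| = sqrt((-0.5)^2 + 8.9^2) = sqrt(79.46) = 8.9140
|z2| = sqrt(9.7^2 + (-5.2)^2) = sqrt(121.13) = 11.0059
z1+z2 = 9.2000 + 3.7000i
|z1+z2| = sqrt(98.33) = 9.9161
|z1|+|z2| = 8.9140 + 11.0059 = 19.9199

|z1+z2| = 9.9161 ≤ |z1|+|z2| = 19.9199 (verified)


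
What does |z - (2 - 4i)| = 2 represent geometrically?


|z - z0| = r is a circle with center z0 and radius r.
Center = (2, -4), radius = 2

Circle with center (2, -4) and radius 2


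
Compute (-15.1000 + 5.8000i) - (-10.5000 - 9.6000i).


Real: -15.1 + 10.5 = -4.6
Imag: 5.8 + 9.6 = 15.4

-4.6000 + 15.4000i


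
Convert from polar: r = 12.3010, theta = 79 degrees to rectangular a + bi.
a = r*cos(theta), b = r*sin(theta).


a = 12.3010*cos(79°) = 12.3010*0.190809 = 2.3471
b = 12.3010*sin(79°) = 12.3010*0.98163 = 12.0750

2.3471 + 12.0750i


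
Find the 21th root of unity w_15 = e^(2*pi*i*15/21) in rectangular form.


Angle = 360*15/21 = 257.1429°
a = cos(257.1429°) = -0.2225
b = sin(257.1429°) = -0.9749

-0.2225 - 0.9749i


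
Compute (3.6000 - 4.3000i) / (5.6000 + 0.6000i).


Conjugate of z2 = 5.6000 - 0.6000i
Numerator: (3.6000 - 4.3000i)(5.6000 - 0.6000i) = 17.5800 - 26.2400i
Denominator: 5.6^2 + 0.6^2 = 31.72
Result = (17.5800 - 26.2400i)/31.72

0.5542 - 0.8272i


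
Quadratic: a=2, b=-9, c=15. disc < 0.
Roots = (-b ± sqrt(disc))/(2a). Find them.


disc = (-9)^2 - 4*2*15 = 81 - 120 = -39
sqrt(|disc|) = sqrt(39) = 6.2450
Real part = 9/(2*2) = 2.2500
Imag part = 6.2450/(2*2) = 1.5612

2.2500 ± 1.5612i


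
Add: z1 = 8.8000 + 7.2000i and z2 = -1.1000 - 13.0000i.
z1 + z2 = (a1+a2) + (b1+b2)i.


Real: 8.8 - 1.1 = 7.7
Imag: 7.2 - 13 = -5.8

7.7000 - 5.8000i


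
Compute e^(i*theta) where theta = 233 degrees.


cos(233°) = -0.6018
sin(233°) = -0.7986

e^(i*233°) = -0.6018 - 0.7986i


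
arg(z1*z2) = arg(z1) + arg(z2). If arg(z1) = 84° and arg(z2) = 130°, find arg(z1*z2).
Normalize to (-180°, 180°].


arg(z1*z2) = 84° + 130° = 214°
Normalized to (-180°, 180°]: -146°

-146°


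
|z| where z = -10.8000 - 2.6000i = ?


|z| = sqrt((-10.8)^2 + (-2.6)^2) = sqrt(116.64 + 6.76) = sqrt(123.4) = 11.1086

|z| = 11.1086


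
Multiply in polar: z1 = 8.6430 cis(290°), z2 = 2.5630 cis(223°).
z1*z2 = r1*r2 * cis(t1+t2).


r = 8.6430 * 2.5630 = 22.1520
theta = 290° + 223° = 513° = 153° (mod 360)

22.1520 cis(153°)


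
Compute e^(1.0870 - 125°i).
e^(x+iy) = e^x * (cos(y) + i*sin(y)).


e^1.0870 = 2.9654
cos(-125°) = -0.57358
sin(-125°) = -0.81915
Real = 2.9654*(-0.57358) = -1.7009
Imag = 2.9654*(-0.81915) = -2.4291

-1.7009 - 2.4291i


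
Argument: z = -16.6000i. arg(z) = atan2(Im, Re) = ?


Re = 0, Im = -16.6
arg = atan2(-16.6, 0) = -90.0000 degrees

arg(z) = -90.0000 degrees


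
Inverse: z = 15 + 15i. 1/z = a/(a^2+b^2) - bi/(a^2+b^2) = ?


|z|^2 = 225+225 = 450
1/z = (15 - 15i)/450

1/z = 0.0333 - 0.0333i


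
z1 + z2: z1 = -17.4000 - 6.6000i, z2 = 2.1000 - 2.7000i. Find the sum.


Real: -17.4 + 2.1 = -15.3
Imag: -6.6 - 2.7 = -9.3

-15.3000 - 9.3000i


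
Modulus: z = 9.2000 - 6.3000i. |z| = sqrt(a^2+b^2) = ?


|z| = sqrt(9.2^2 + (-6.3)^2) = sqrt(84.64 + 39.69) = sqrt(124.33) = 11.1503

|z| = 11.1503


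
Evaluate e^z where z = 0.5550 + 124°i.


e^0.5550 = 1.7419
cos(124°) = -0.5592
sin(124°) = 0.82904
Real = 1.7419*(-0.5592) = -0.9741
Imag = 1.7419*0.82904 = 1.4441

-0.9741 + 1.4441i


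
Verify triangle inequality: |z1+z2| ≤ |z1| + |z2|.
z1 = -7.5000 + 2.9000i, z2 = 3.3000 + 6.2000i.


|z1| = sqrt((-7.5)^2 + 2.9^2) = sqrt(64.66) = 8.0411
|z2| = sqrt(3.3^2 + 6.2^2) = sqrt(49.33) = 7.0235
z1+z2 = -4.2000 + 9.1000i
|z1+z2| = sqrt(100.45) = 10.0225
|z1|+|z2| = 8.0411 + 7.0235 = 15.0646

|z1+z2| = 10.0225 ≤ |z1|+|z2| = 15.0646 (verified)


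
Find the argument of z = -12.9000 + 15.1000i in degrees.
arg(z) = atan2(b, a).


Re = -12.9, Im = 15.1
arg = atan2(15.1, -12.9) = 130.5074 degrees

arg(z) = 130.5074 degrees


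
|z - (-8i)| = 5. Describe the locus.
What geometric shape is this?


|z - z0| = r is a circle with center z0 and radius r.
Center = (0, -8), radius = 5

Circle with center (0, -8) and radius 5


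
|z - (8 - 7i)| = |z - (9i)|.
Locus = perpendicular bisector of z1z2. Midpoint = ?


Equal distances means the locus is the perpendicular bisector of z1 and z2.
Midpoint = ((8+0)/2, (-7+9)/2) = (4.0000, 1.0000)

Perpendicular bisector through (4.0000, 1.0000)


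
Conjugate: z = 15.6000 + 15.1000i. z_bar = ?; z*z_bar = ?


z_bar = 15.6000 - 15.1000i
z*z_bar = 15.6^2 + 15.1^2 = 243.36 + 228.01 = 471.37

z_bar = 15.6000 - 15.1000i, z*z_bar = 471.37


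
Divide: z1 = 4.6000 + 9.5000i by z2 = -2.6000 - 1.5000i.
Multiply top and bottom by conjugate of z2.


Conjugate of z2 = -2.6000 + 1.5000i
Numerator: (4.6000 + 9.5000i)(-2.6000 + 1.5000i) = -26.2100 - 17.8000i
Denominator: (-2.6)^2 + (-1.5)^2 = 9.01
Result = (-26.2100 - 17.8000i)/9.01

-2.9090 - 1.9756i


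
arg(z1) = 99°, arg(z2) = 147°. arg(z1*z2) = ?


arg(z1*z2) = 99° + 147° = 246°
Normalized to (-180°, 180°]: -114°

-114°


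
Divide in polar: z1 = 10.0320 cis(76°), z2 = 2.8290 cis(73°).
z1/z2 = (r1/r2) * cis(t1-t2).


r = 10.0320 / 2.8290 = 3.5461
theta = 76° - 73° = 3° = 3° (mod 360)

3.5461 cis(3°)


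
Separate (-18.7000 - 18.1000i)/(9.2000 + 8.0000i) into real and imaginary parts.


Multiply by conjugate: (-18.7000 - 18.1000i)(9.2000 - 8.0000i) / (9.2^2 + 8^2)
Numerator real = -18.7*9.2 - (18.1)*8 = -316.84
Numerator imag = -18.1*9.2 - (-18.7)*8 = -16.92
Denominator = 148.64
Re(z) = -316.84/148.64 = -2.1316
Im(z) = -16.92/148.64 = -0.1138

Re(z) = -2.1316, Im(z) = -0.1138


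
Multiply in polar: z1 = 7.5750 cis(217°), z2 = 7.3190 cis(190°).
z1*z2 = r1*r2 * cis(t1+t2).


r = 7.5750 * 7.3190 = 55.4414
theta = 217° + 190° = 407° = 47° (mod 360)

55.4414 cis(47°)


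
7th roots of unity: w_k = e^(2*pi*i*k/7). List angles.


The 7th roots of unity are cis(360k/7°) for k=0..6
Angle step = 360/7 = 51.4286°
Primitive root: cis(51.4286°)
Primitive root = 0.6235 + 0.7818i

7 roots at angles: 0°, 51.4286°, 102.8571°, 154.2857°, 205.7143°, 257.1429°, 308.5714°


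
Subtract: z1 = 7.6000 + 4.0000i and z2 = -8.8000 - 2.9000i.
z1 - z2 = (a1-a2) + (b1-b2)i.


Real: 7.6 + 8.8 = 16.4
Imag: 4 + 2.9 = 6.9

16.4000 + 6.9000i


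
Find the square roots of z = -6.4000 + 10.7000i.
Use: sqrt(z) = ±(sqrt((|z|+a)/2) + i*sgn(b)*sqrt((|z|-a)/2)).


|z| = sqrt(40.96+114.49) = 12.4680
sqrt((|z|+a)/2) = sqrt((12.4680+(-6.4))/2) = sqrt(3.0340) = 1.7418
sqrt((|z|-a)/2) = sqrt((12.4680-(-6.4))/2) = sqrt(9.4340) = 3.0715

±(1.7418 + 3.0715i) i.e. 1.7418 + 3.0715i and -1.7418 - 3.0715i


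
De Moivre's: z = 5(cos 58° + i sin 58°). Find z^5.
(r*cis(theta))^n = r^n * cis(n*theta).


r^5 = 5^5 = 3125
n*theta = 5*58° = 290° = 290° (mod 360)
a = 3125*cos(290°) = 1068.8129
b = 3125*sin(290°) = -2936.5394

3125 cis(290°) = 1068.8129 - 2936.5394i


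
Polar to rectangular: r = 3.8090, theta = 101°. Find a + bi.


a = 3.8090*cos(101°) = 3.8090*(-0.1908) = -0.7268
b = 3.8090*sin(101°) = 3.8090*0.98163 = 3.7390

-0.7268 + 3.7390i


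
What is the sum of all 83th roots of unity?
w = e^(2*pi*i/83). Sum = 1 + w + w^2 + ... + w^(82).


The sum of all 83th roots of unity is 0.
Geometric series: (1 - w^83)/(1 - w) = (1-1)/(1-w) = 0 since w^83 = 1, w ≠ 1.
Alternatively: coefficient of z^82 in z^83 - 1 is 0.

0


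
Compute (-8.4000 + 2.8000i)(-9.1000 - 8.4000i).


Real = -8.4*(-9.1) - 2.8*(-8.4) = 76.44 - (-23.52) = 99.96
Imag = -8.4*(-8.4) - (9.1)*2.8 = 70.56 - (25.48) = 45.08

99.9600 + 45.0800i


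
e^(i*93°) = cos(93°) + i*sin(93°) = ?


cos(93°) = -0.0523
sin(93°) = 0.9986

e^(i*93°) = -0.0523 + 0.9986i


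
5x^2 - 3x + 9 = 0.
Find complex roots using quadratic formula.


disc = (-3)^2 - 4*5*9 = 9 - 180 = -171
sqrt(|disc|) = sqrt(171) = 13.0767
Real part = 3/(2*5) = 0.3000
Imag part = 13.0767/(2*5) = 1.3077

0.3000 ± 1.3077i


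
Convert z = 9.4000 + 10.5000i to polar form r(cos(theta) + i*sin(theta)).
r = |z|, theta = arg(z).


r = sqrt(88.36+110.25) = sqrt(198.61) = 14.0929
theta = atan2(10.5, 9.4) = 48.1639 degrees

r = 14.0929, theta = 48.1639 degrees


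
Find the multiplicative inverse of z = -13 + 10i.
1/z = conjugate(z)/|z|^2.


|z|^2 = 169+100 = 269
1/z = (-13 - 10i)/269

1/z = -0.0483 - 0.0372i


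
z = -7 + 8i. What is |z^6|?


|z| = sqrt(49+64) = sqrt(113) = 10.6301
|z^6| = |z|^6 = (sqrt(113))^6 = 113^3 = 1442897

|z^6| = 1442897


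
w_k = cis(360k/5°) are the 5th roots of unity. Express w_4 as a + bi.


Angle = 360*4/5 = 288°
a = cos(288°) = 0.3090
b = sin(288°) = -0.9511

0.3090 - 0.9511i


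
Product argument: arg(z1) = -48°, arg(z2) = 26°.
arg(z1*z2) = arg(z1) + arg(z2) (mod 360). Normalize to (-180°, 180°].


arg(z1*z2) = -48° + 26° = -22°
Normalized to (-180°, 180°]: -22°

-22°


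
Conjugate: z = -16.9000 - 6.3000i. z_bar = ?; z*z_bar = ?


z_bar = -16.9000 + 6.3000i
z*z_bar = (-16.9)^2 + (-6.3)^2 = 285.61 + 39.69 = 325.3

z_bar = -16.9000 + 6.3000i, z*z_bar = 325.3


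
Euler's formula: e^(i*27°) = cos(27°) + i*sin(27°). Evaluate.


cos(27°) = 0.8910
sin(27°) = 0.4540

e^(i*27°) = 0.8910 + 0.4540i


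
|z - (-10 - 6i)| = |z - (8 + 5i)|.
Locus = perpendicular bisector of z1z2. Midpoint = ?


Equal distances means the locus is the perpendicular bisector of z1 and z2.
Midpoint = ((-10+8)/2, (-6+5)/2) = (-1.0000, -0.5000)

Perpendicular bisector through (-1.0000, -0.5000)


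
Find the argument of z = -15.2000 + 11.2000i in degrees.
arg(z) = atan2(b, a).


Re = -15.2, Im = 11.2
arg = atan2(11.2, -15.2) = 143.6156 degrees

arg(z) = 143.6156 degrees


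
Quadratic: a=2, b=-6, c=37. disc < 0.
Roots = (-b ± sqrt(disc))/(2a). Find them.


disc = (-6)^2 - 4*2*37 = 36 - 296 = -260
sqrt(|disc|) = sqrt(260) = 16.1245
Real part = 6/(2*2) = 1.5000
Imag part = 16.1245/(2*2) = 4.0311

1.5000 ± 4.0311i


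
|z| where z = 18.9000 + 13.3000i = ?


|z| = sqrt(18.9^2 + 13.3^2) = sqrt(357.21 + 176.89) = sqrt(534.1) = 23.1106

|z| = 23.1106


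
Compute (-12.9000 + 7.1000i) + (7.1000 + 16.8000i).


Real: -12.9 + 7.1 = -5.8
Imag: 7.1 + 16.8 = 23.9

-5.8000 + 23.9000i


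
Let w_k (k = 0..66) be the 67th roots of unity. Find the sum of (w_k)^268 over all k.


The roots are w_k = w^k with w = e^(2*pi*i/67), and (w^k)^268 = (w^268)^k.
So S = 1 + u + u^2 + ... + u^(66) with u = w^268.
268 = 4*67 + 0, so 268 is a multiple of 67 and u = (w^67)^4 = 1.
Every one of the 67 terms equals 1: S = 67

S = 67


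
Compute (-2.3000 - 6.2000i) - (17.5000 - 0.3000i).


Real: -2.3 - 17.5 = -19.8
Imag: -6.2 + 0.3 = -5.9

-19.8000 - 5.9000i


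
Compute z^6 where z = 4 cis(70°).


r^6 = 4^6 = 4096
n*theta = 6*70° = 420° = 60° (mod 360)
a = 4096*cos(60°) = 2048.0000
b = 4096*sin(60°) = 3547.2401

4096 cis(60°) = 2048.0000 + 3547.2401i


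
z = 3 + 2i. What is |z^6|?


|z| = sqrt(9+4) = sqrt(13) = 3.6056
|z^6| = |z|^6 = (sqrt(13))^6 = 13^3 = 2197

|z^6| = 2197


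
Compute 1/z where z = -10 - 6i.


|z|^2 = 100+36 = 136
1/z = (-10 + 6i)/136

1/z = -0.0735 + 0.0441i


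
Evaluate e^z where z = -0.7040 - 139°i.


e^-0.7040 = 0.4946
cos(-139°) = -0.7547
sin(-139°) = -0.6561
Real = 0.4946*(-0.7547) = -0.3733
Imag = 0.4946*(-0.6561) = -0.3245

-0.3733 - 0.3245i


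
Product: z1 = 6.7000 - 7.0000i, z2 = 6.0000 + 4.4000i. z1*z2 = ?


Real = 6.7*6 - (-7)*4.4 = 40.2 - (-30.8) = 71
Imag = 6.7*4.4 + 6*(-7) = 29.48 - (42) = -12.52

71.0000 - 12.5200i


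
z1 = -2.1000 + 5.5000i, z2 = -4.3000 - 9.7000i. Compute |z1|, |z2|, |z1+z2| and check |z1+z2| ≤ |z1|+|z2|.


|z1| = sqrt((-2.1)^2 + 5.5^2) = sqrt(34.66) = 5.8873
|z2| = sqrt((-4.3)^2 + (-9.7)^2) = sqrt(112.58) = 10.6104
z1+z2 = -6.4000 - 4.2000i
|z1+z2| = sqrt(58.6) = 7.6551
|z1|+|z2| = 5.8873 + 10.6104 = 16.4977

|z1+z2| = 7.6551 ≤ |z1|+|z2| = 16.4977 (verified)


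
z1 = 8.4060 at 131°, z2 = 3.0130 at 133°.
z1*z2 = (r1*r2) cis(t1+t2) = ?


r = 8.4060 * 3.0130 = 25.3273
theta = 131° + 133° = 264° = 264° (mod 360)

25.3273 cis(264°)


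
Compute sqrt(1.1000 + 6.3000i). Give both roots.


|z| = sqrt(1.21+39.69) = 6.3953
sqrt((|z|+a)/2) = sqrt((6.3953+1.1)/2) = sqrt(3.7477) = 1.9359
sqrt((|z|-a)/2) = sqrt((6.3953-1.1)/2) = sqrt(2.6477) = 1.6272

±(1.9359 + 1.6272i) i.e. 1.9359 + 1.6272i and -1.9359 - 1.6272i


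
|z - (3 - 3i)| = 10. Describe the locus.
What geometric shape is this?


|z - z0| = r is a circle with center z0 and radius r.
Center = (3, -3), radius = 10

Circle with center (3, -3) and radius 10


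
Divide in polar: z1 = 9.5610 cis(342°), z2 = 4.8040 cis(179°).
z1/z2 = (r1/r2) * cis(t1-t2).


r = 9.5610 / 4.8040 = 1.9902
theta = 342° - 179° = 163° = 163° (mod 360)

1.9902 cis(163°)


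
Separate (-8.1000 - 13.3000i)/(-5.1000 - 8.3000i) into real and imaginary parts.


Multiply by conjugate: (-8.1000 - 13.3000i)(-5.1000 + 8.3000i) / ((-5.1)^2 + (-8.3)^2)
Numerator real = -8.1*(-5.1) - (13.3)*(-8.3) = 151.7
Numerator imag = -13.3*(-5.1) - (-8.1)*(-8.3) = 0.6
Denominator = 94.9
Re(z) = 151.7/94.9 = 1.5985
Im(z) = 0.6/94.9 = 0.0063

Re(z) = 1.5985, Im(z) = 0.0063


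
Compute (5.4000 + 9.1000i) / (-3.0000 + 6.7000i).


Conjugate of z2 = -3.0000 - 6.7000i
Numerator: (5.4000 + 9.1000i)(-3.0000 - 6.7000i) = 44.7700 - 63.4800i
Denominator: (-3)^2 + 6.7^2 = 53.89
Result = (44.7700 - 63.4800i)/53.89

0.8308 - 1.1780i


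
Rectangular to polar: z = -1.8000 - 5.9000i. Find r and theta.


r = sqrt(3.24+34.81) = sqrt(38.05) = 6.1685
theta = atan2(-5.9, -1.8) = -106.9661 degrees

r = 6.1685, theta = -106.9661 degrees


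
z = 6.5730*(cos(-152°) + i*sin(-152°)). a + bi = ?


a = 6.5730*cos(-152°) = 6.5730*(-0.88295) = -5.8036
b = 6.5730*sin(-152°) = 6.5730*(-0.46947) = -3.0858

-5.8036 - 3.0858i


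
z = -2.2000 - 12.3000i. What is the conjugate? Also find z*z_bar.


z_bar = -2.2000 + 12.3000i
z*z_bar = (-2.2)^2 + (-12.3)^2 = 4.84 + 151.29 = 156.13

z_bar = -2.2000 + 12.3000i, z*z_bar = 156.13


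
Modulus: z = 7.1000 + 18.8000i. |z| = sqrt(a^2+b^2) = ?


|z| = sqrt(7.1^2 + 18.8^2) = sqrt(50.41 + 353.44) = sqrt(403.85) = 20.0960

|z| = 20.0960


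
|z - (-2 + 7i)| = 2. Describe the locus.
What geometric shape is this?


|z - z0| = r is a circle with center z0 and radius r.
Center = (-2, 7), radius = 2

Circle with center (-2, 7) and radius 2


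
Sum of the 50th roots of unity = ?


The sum of all 50th roots of unity is 0.
Geometric series: (1 - w^50)/(1 - w) = (1-1)/(1-w) = 0 since w^50 = 1, w ≠ 1.
Alternatively: coefficient of z^49 in z^50 - 1 is 0.

0


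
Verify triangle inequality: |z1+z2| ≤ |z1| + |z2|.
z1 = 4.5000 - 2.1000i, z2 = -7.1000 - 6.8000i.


|z1| = sqrt(4.5^2 + (-2.1)^2) = sqrt(24.66) = 4.9659
|z2| = sqrt((-7.1)^2 + (-6.8)^2) = sqrt(96.65) = 9.8311
z1+z2 = -2.6000 - 8.9000i
|z1+z2| = sqrt(85.97) = 9.2720
|z1|+|z2| = 4.9659 + 9.8311 = 14.7970

|z1+z2| = 9.2720 ≤ |z1|+|z2| = 14.7970 (verified)


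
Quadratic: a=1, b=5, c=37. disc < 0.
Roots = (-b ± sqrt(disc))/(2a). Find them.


disc = 5^2 - 4*1*37 = 25 - 148 = -123
sqrt(|disc|) = sqrt(123) = 11.0905
Real part = -5/(2*1) = -2.5000
Imag part = 11.0905/(2*1) = 5.5453

-2.5000 ± 5.5453i


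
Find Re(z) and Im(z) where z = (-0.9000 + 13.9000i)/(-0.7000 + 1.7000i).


Multiply by conjugate: (-0.9000 + 13.9000i)(-0.7000 - 1.7000i) / ((-0.7)^2 + 1.7^2)
Numerator real = -0.9*(-0.7) + 13.9*1.7 = 24.26
Numerator imag = 13.9*(-0.7) - (-0.9)*1.7 = -8.2
Denominator = 3.38
Re(z) = 24.26/3.38 = 7.1775
Im(z) = -8.2/3.38 = -2.4260

Re(z) = 7.1775, Im(z) = -2.4260


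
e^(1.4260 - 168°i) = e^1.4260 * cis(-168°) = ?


e^1.4260 = 4.1620
cos(-168°) = -0.97815
sin(-168°) = -0.2079
Real = 4.1620*(-0.97815) = -4.0711
Imag = 4.1620*(-0.2079) = -0.8653

-4.0711 - 0.8653i


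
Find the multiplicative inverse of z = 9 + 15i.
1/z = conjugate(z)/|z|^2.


|z|^2 = 81+225 = 306
1/z = (9 - 15i)/306

1/z = 0.0294 - 0.0490i


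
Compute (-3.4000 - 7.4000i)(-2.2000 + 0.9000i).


Real = -3.4*(-2.2) - (-7.4)*0.9 = 7.48 - (-6.66) = 14.14
Imag = -3.4*0.9 - (2.2)*(-7.4) = -3.06 + 16.28 = 13.22

14.1400 + 13.2200i


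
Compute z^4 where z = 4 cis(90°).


r^4 = 4^4 = 256
n*theta = 4*90° = 360° = 0° (mod 360)
a = 256*cos(0°) = 256.0000
b = 256*sin(0°) = 0

256 cis(0°) = 256.0000 + 0i


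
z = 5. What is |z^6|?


|z| = sqrt(25+0) = sqrt(25) = 5
|z^6| = |z|^6 = 5^6 = 15625

|z^6| = 15625


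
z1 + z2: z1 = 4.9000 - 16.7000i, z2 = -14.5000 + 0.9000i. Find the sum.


Real: 4.9 - 14.5 = -9.6
Imag: -16.7 + 0.9 = -15.8

-9.6000 - 15.8000i


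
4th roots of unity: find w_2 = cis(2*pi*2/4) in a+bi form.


Angle = 360*2/4 = 180°
a = cos(180°) = -1.0000
b = sin(180°) = 0

-1.0000 + 0i


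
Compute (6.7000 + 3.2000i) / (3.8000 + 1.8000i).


Conjugate of z2 = 3.8000 - 1.8000i
Numerator: (6.7000 + 3.2000i)(3.8000 - 1.8000i) = 31.2200 + 0.1000i
Denominator: 3.8^2 + 1.8^2 = 17.68
Result = (31.2200 + 0.1000i)/17.68

1.7658 + 0.0057i


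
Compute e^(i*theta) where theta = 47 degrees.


cos(47°) = 0.6820
sin(47°) = 0.7314

e^(i*47°) = 0.6820 + 0.7314i


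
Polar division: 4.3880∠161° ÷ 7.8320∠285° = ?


r = 4.3880 / 7.8320 = 0.5603
theta = 161° - 285° = -124° = 236° (mod 360)

0.5603 cis(236°)


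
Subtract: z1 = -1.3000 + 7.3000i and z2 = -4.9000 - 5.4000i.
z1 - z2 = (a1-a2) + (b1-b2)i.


Real: -1.3 + 4.9 = 3.6
Imag: 7.3 + 5.4 = 12.7

3.6000 + 12.7000i


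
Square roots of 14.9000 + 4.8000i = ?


|z| = sqrt(222.01+23.04) = 15.6541
sqrt((|z|+a)/2) = sqrt((15.6541+14.9)/2) = sqrt(15.2770) = 3.9086
sqrt((|z|-a)/2) = sqrt((15.6541-14.9)/2) = sqrt(0.3770) = 0.6140

±(3.9086 + 0.6140i) i.e. 3.9086 + 0.6140i and -3.9086 - 0.6140i


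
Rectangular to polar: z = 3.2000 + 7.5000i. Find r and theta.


r = sqrt(10.24+56.25) = sqrt(66.49) = 8.1541
theta = atan2(7.5, 3.2) = 66.8937 degrees

r = 8.1541, theta = 66.8937 degrees


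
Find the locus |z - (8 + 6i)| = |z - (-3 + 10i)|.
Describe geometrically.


Equal distances means the locus is the perpendicular bisector of z1 and z2.
Midpoint = ((8+(-3))/2, (6+10)/2) = (2.5000, 8.0000)

Perpendicular bisector through (2.5000, 8.0000)


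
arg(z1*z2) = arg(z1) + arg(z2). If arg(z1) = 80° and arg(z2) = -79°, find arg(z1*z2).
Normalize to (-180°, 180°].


arg(z1*z2) = 80° - 79° = 1°
Normalized to (-180°, 180°]: 1°

1°


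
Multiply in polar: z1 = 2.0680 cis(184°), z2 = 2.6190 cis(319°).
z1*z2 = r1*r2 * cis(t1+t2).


r = 2.0680 * 2.6190 = 5.4161
theta = 184° + 319° = 503° = 143° (mod 360)

5.4161 cis(143°)


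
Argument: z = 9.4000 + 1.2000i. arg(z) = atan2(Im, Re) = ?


Re = 9.4, Im = 1.2
arg = atan2(1.2, 9.4) = 7.2750 degrees

arg(z) = 7.2750 degrees


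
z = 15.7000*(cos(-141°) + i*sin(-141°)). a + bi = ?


a = 15.7000*cos(-141°) = 15.7000*(-0.777146) = -12.2012
b = 15.7000*sin(-141°) = 15.7000*(-0.62932) = -9.8803

-12.2012 - 9.8803i


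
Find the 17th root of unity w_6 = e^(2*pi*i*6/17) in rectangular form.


Angle = 360*6/17 = 127.0588°
a = cos(127.0588°) = -0.6026
b = sin(127.0588°) = 0.7980

-0.6026 + 0.7980i


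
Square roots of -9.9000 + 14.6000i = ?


|z| = sqrt(98.01+213.16) = 17.6400
sqrt((|z|+a)/2) = sqrt((17.6400+(-9.9))/2) = sqrt(3.8700) = 1.9672
sqrt((|z|-a)/2) = sqrt((17.6400-(-9.9))/2) = sqrt(13.7700) = 3.7108

±(1.9672 + 3.7108i) i.e. 1.9672 + 3.7108i and -1.9672 - 3.7108i


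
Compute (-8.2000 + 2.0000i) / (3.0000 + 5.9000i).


Conjugate of z2 = 3.0000 - 5.9000i
Numerator: (-8.2000 + 2.0000i)(3.0000 - 5.9000i) = -12.8000 + 54.3800i
Denominator: 3^2 + 5.9^2 = 43.81
Result = (-12.8000 + 54.3800i)/43.81

-0.2922 + 1.2413i


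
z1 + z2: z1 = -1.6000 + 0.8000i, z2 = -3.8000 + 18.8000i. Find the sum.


Real: -1.6 - 3.8 = -5.4
Imag: 0.8 + 18.8 = 19.6

-5.4000 + 19.6000i


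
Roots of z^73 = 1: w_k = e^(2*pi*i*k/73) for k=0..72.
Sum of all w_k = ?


The sum of all 73th roots of unity is 0.
Geometric series: (1 - w^73)/(1 - w) = (1-1)/(1-w) = 0 since w^73 = 1, w ≠ 1.
Alternatively: coefficient of z^72 in z^73 - 1 is 0.

0


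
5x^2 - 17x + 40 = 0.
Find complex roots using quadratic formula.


disc = (-17)^2 - 4*5*40 = 289 - 800 = -511
sqrt(|disc|) = sqrt(511) = 22.6053
Real part = 17/(2*5) = 1.7000
Imag part = 22.6053/(2*5) = 2.2605

1.7000 ± 2.2605i


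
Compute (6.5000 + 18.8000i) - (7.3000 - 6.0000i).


Real: 6.5 - 7.3 = -0.8
Imag: 18.8 + 6 = 24.8

-0.8000 + 24.8000i


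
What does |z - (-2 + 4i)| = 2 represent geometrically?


|z - z0| = r is a circle with center z0 and radius r.
Center = (-2, 4), radius = 2

Circle with center (-2, 4) and radius 2


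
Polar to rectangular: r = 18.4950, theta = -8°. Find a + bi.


a = 18.4950*cos(-8°) = 18.4950*0.99027 = 18.3150
b = 18.4950*sin(-8°) = 18.4950*(-0.139173) = -2.5740

18.3150 - 2.5740i


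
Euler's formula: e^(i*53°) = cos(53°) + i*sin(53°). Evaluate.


cos(53°) = 0.6018
sin(53°) = 0.7986

e^(i*53°) = 0.6018 + 0.7986i


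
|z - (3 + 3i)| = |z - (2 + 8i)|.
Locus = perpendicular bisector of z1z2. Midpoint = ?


Equal distances means the locus is the perpendicular bisector of z1 and z2.
Midpoint = ((3+2)/2, (3+8)/2) = (2.5000, 5.5000)

Perpendicular bisector through (2.5000, 5.5000)


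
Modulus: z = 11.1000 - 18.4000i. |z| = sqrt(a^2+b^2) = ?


|z| = sqrt(11.1^2 + (-18.4)^2) = sqrt(123.21 + 338.56) = sqrt(461.77) = 21.4888

|z| = 21.4888


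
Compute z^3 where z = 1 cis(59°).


r^3 = 1^3 = 1
n*theta = 3*59° = 177° = 177° (mod 360)
a = 1*cos(177°) = -0.9986
b = 1*sin(177°) = 0.0523

1 cis(177°) = -0.9986 + 0.0523i


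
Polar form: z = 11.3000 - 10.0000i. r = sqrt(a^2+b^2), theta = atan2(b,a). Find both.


r = sqrt(127.69+100) = sqrt(227.69) = 15.0894
theta = atan2(-10, 11.3) = -41.5074 degrees

r = 15.0894, theta = -41.5074 degrees


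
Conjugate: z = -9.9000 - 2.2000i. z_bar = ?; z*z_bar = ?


z_bar = -9.9000 + 2.2000i
z*z_bar = (-9.9)^2 + (-2.2)^2 = 98.01 + 4.84 = 102.85

z_bar = -9.9000 + 2.2000i, z*z_bar = 102.85


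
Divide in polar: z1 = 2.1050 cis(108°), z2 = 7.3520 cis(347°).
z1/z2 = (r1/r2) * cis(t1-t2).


r = 2.1050 / 7.3520 = 0.2863
theta = 108° - 347° = -239° = 121° (mod 360)

0.2863 cis(121°)


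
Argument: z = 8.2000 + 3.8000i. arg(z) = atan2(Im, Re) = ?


Re = 8.2, Im = 3.8
arg = atan2(3.8, 8.2) = 24.8637 degrees

arg(z) = 24.8637 degrees


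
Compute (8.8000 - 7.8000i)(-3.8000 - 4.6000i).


Real = 8.8*(-3.8) - (-7.8)*(-4.6) = -33.44 - 35.88 = -69.32
Imag = 8.8*(-4.6) - (3.8)*(-7.8) = -40.48 + 29.64 = -10.84

-69.3200 - 10.8400i


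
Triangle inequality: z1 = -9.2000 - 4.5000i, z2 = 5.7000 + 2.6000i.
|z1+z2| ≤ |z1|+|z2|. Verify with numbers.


|z1| = sqrt((-9.2)^2 + (-4.5)^2) = sqrt(104.89) = 10.2416
|z2| = sqrt(5.7^2 + 2.6^2) = sqrt(39.25) = 6.2650
z1+z2 = -3.5000 - 1.9000i
|z1+z2| = sqrt(15.86) = 3.9825
|z1|+|z2| = 10.2416 + 6.2650 = 16.5066

|z1+z2| = 3.9825 ≤ |z1|+|z2| = 16.5066 (verified)


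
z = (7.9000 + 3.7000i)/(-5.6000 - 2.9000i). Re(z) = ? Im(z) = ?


Multiply by conjugate: (7.9000 + 3.7000i)(-5.6000 + 2.9000i) / ((-5.6)^2 + (-2.9)^2)
Numerator real = 7.9*(-5.6) + 3.7*(-2.9) = -54.97
Numerator imag = 3.7*(-5.6) - 7.9*(-2.9) = 2.19
Denominator = 39.77
Re(z) = -54.97/39.77 = -1.3822
Im(z) = 2.19/39.77 = 0.0551

Re(z) = -1.3822, Im(z) = 0.0551


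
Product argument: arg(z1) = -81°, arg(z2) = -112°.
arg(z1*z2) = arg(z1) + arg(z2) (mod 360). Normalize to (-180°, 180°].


arg(z1*z2) = -81° - 112° = -193°
Normalized to (-180°, 180°]: 167°

167°


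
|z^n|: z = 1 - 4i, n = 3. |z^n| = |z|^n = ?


|z| = sqrt(1+16) = sqrt(17) = 4.1231
|z^3| = |z|^3 = (sqrt(17))^3 = 17*sqrt(17)

|z^3| = 17*sqrt(17) ≈ 70.0928


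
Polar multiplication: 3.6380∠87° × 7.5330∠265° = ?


r = 3.6380 * 7.5330 = 27.4051
theta = 87° + 265° = 352° = 352° (mod 360)

27.4051 cis(352°)


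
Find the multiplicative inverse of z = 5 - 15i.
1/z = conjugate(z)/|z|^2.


|z|^2 = 25+225 = 250
1/z = (5 + 15i)/250

1/z = 0.0200 + 0.0600i


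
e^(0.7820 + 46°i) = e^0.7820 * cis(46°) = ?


e^0.7820 = 2.18584
cos(46°) = 0.69466
sin(46°) = 0.71934
Real = 2.18584*0.69466 = 1.5184
Imag = 2.18584*0.71934 = 1.5724

1.5184 + 1.5724i


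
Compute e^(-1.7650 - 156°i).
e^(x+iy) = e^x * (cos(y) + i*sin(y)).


e^-1.7650 = 0.1712
cos(-156°) = -0.9135
sin(-156°) = -0.4067
Real = 0.1712*(-0.9135) = -0.1564
Imag = 0.1712*(-0.4067) = -0.0696

-0.1564 - 0.0696i
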